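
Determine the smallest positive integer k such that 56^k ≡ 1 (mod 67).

33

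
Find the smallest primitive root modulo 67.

φ(67) = 67 − 1 = 66 = 2 · 3 · 11.
g is a primitive root iff g^(66/q) ≢ 1 (mod 67) for each prime q ∈ {2, 3, 11}.
g = 2: 2^33 ≡ 66; 2^22 ≡ 37; 2^6 ≡ 64 — none is 1, so 2 is a primitive root.
Hence the least primitive root of 67 is 2.

2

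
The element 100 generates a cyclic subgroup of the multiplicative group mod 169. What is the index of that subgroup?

4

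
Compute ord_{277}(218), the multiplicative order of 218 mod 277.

23

ord(218) | φ(277) = 277 − 1 = 276 = 2^2 · 3 · 23.
Divisors of 276: 1, 2, 3, 4, 6, 12, 23, 46, 69, 92, 138, 276.
Test each divisor d:
218^1 ≡ 218 (mod 277)
218^2 ≡ 157 (mod 277)
218^3 ≡ 155 (mod 277)
218^4 ≡ 273 (mod 277)
218^6 ≡ 203 (mod 277)
218^12 ≡ 213 (mod 277)
218^23 ≡ 1 (mod 277) ✓
The smallest such exponent is 23, so the order of 218 is 23.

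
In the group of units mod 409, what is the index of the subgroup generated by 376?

1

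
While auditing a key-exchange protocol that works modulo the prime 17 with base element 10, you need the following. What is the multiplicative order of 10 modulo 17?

The order of 10 must divide φ(17) = 17 − 1 = 16 = 2^4.
Divisors of 16: 1, 2, 4, 8, 16.
Compute 10^d (mod 17) for the divisors d until we hit 1:
10^1 ≡ 10 (mod 17)
10^2 ≡ 15 (mod 17)
10^4 ≡ 4 (mod 17)
10^8 ≡ 16 (mod 17)
10^16 ≡ 1 (mod 17) ✓
Hence ord(10) = 16.

16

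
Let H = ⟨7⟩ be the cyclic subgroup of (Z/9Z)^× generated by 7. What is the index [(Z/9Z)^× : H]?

2

ord(7) | φ(9) = φ(3^2) = 3·(3−1) = 6 = 2 · 3.
Divisors of 6: 1, 2, 3, 6.
Compute 7^d (mod 9) for the divisors d until we hit 1:
7^1 ≡ 7 (mod 9)
7^2 ≡ 4 (mod 9)
7^3 ≡ 1 (mod 9) ✓
The order of 7 is 3, so the subgroup it generates has 3 elements.
Index = |(Z/9Z)^×| / |⟨7⟩| = 6 / 3 = 2.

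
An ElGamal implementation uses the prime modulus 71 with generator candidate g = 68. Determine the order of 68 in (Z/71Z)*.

70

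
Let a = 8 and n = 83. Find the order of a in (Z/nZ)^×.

82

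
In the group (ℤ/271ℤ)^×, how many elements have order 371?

φ(271) = 271 − 1 = 270 = 2 · 3^3 · 5.
Since (Z/271Z)^× is cyclic of order 270, the number of elements of order d is φ(d) when d | 270 and 0 otherwise.
Since 371 ∤ 270, the count is 0.

0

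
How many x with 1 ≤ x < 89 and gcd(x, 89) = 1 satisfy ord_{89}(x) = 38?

φ(89) = 89 − 1 = 88 = 2^3 · 11.
Since (Z/89Z)^× is cyclic of order 88, the number of elements of order d is φ(d) when d | 88 and 0 otherwise.
38 does not divide 88, so no element of (Z/89Z)^× has order 38.

0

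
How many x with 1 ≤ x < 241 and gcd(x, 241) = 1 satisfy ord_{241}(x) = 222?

φ(241) = 241 − 1 = 240 = 2^4 · 3 · 5.
In a cyclic group of order 240, there are φ(d) elements of order d for each divisor d of 240, and zero for non-divisors.
Here 240 is not a multiple of 222, so there are no elements of order 222.

0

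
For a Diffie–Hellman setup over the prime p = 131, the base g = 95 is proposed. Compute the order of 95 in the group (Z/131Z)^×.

130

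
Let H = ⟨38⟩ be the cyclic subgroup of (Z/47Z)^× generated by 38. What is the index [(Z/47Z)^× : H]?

Since 38 ∈ (Z/47Z)^×, its order divides φ(47) = 47 − 1 = 46 = 2 · 23.
Divisors of 46: 1, 2, 23, 46.
Compute 38^d (mod 47) for the divisors d until we hit 1:
38^1 ≡ 38 (mod 47)
38^2 ≡ 34 (mod 47)
38^23 ≡ 46 (mod 47)
38^46 ≡ 1 (mod 47) ✓
Thus |⟨38⟩| = ord(38) = 46.
Index = |(Z/47Z)^×| / |⟨38⟩| = 46 / 46 = 1.

1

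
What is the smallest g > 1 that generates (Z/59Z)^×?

2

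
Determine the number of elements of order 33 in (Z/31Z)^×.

0

φ(31) = 31 − 1 = 30 = 2 · 3 · 5.
Since (Z/31Z)^× is cyclic of order 30, the number of elements of order d is φ(d) when d | 30 and 0 otherwise.
Here 30 is not a multiple of 33, so there are no elements of order 33.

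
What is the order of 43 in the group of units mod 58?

28

The order of 43 must divide φ(58) = φ(2)·φ(29) = 1·28 = 28 = 2^2 · 7.
Divisors of 28: 1, 2, 4, 7, 14, 28.
Check 43^d mod 58 for each divisor in increasing order:
43^1 ≡ 43 (mod 58)
43^2 ≡ 51 (mod 58)
43^4 ≡ 49 (mod 58)
43^7 ≡ 41 (mod 58)
43^14 ≡ 57 (mod 58)
43^28 ≡ 1 (mod 58) ✓
Hence ord(43) = 28.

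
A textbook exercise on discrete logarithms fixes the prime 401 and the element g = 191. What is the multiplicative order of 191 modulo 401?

Since 191 ∈ (Z/401Z)^×, its order divides φ(401) = 401 − 1 = 400 = 2^4 · 5^2.
Divisors of 400: 1, 2, 4, 5, 8, 10, 16, 20, 25, 40, 50, 80, 100, 200, 400.
Test each divisor d:
191^1 ≡ 191 (mod 401)
191^2 ≡ 391 (mod 401)
191^4 ≡ 100 (mod 401)
191^5 ≡ 253 (mod 401)
191^8 ≡ 376 (mod 401)
191^10 ≡ 250 (mod 401)
191^16 ≡ 224 (mod 401)
191^20 ≡ 345 (mod 401)
191^25 ≡ 268 (mod 401)
191^40 ≡ 329 (mod 401)
191^50 ≡ 45 (mod 401)
191^80 ≡ 372 (mod 401)
191^100 ≡ 20 (mod 401)
191^200 ≡ 400 (mod 401)
191^400 ≡ 1 (mod 401) ✓
Therefore the multiplicative order of 191 modulo 401 is 400.

400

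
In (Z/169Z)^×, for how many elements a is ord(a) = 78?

φ(169) = φ(13^2) = 13·(13−1) = 156 = 2^2 · 3 · 13.
(Z/169Z)^× is cyclic (|G| = 156); a cyclic group of order m has exactly φ(d) elements of each order d | m, and none otherwise.
78 = 2 · 3 · 13 divides 156, and φ(78) = 24.

24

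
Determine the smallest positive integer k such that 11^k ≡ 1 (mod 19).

ord(11) | φ(19) = 19 − 1 = 18 = 2 · 3^2.
Divisors of 18: 1, 2, 3, 6, 9, 18.
Evaluate successive powers at the divisors of 18:
11^1 ≡ 11
11^2 ≡ 7
11^3 ≡ 1
Hence ord(11) = 3.

3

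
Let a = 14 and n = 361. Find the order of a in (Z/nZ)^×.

342

By Lagrange's theorem, ord_361(14) divides φ(361) = φ(19^2) = 19·(19−1) = 342 = 2 · 3^2 · 19.
Divisors of 342: 1, 2, 3, 6, 9, 18, 19, 38, 57, 114, 171, 342.
Test each divisor d:
14^1 ≡ 14 (mod 361)
14^2 ≡ 196 (mod 361)
14^3 ≡ 217 (mod 361)
14^6 ≡ 159 (mod 361)
14^9 ≡ 208 (mod 361)
14^18 ≡ 305 (mod 361)
14^19 ≡ 299 (mod 361)
14^38 ≡ 234 (mod 361)
14^57 ≡ 293 (mod 361)
14^114 ≡ 292 (mod 361)
14^171 ≡ 360 (mod 361)
14^342 ≡ 1 (mod 361) ✓
The smallest such exponent is 342, so the order of 14 is 342.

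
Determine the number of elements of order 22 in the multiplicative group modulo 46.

φ(46) = φ(2)·φ(23) = 1·22 = 22 = 2 · 11.
Since (Z/46Z)^× is cyclic of order 22, the number of elements of order d is φ(d) when d | 22 and 0 otherwise.
22 = 2 · 11 divides 22, and φ(22) = 10.

10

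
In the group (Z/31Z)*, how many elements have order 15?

8

φ(31) = 31 − 1 = 30 = 2 · 3 · 5.
(Z/31Z)^× is cyclic (|G| = 30); a cyclic group of order m has exactly φ(d) elements of each order d | m, and none otherwise.
15 = 3 · 5 divides 30, and φ(15) = 8.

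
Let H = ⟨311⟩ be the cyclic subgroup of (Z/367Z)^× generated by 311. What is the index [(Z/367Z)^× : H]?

3

The order of 311 must divide φ(367) = 367 − 1 = 366 = 2 · 3 · 61.
Divisors of 366: 1, 2, 3, 6, 61, 122, 183, 366.
Compute 311^d (mod 367) for the divisors d until we hit 1:
311^1 ≡ 311 (mod 367)
311^2 ≡ 200 (mod 367)
311^3 ≡ 177 (mod 367)
311^6 ≡ 134 (mod 367)
311^61 ≡ 366 (mod 367)
311^122 ≡ 1 (mod 367) ✓
Thus |⟨311⟩| = ord(311) = 122.
[(Z/367Z)^× : ⟨311⟩] = 366/122 = 3.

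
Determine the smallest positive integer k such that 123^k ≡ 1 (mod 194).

The order of 123 must divide φ(194) = φ(2)·φ(97) = 1·96 = 96 = 2^5 · 3.
Divisors of 96: 1, 2, 3, 4, 6, 8, 12, 16, 24, 32, 48, 96.
Compute 123^d (mod 194) for the divisors d until we hit 1:
123^1 ≡ 123
123^2 ≡ 191
123^3 ≡ 19
123^4 ≡ 9
123^6 ≡ 167
123^8 ≡ 81
123^12 ≡ 147
123^16 ≡ 159
123^24 ≡ 75
123^32 ≡ 61
123^48 ≡ 193
123^96 ≡ 1
Hence ord(123) = 96.

96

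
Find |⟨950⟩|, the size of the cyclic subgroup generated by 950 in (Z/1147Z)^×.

By Lagrange's theorem, ord_1147(950) divides φ(1147) = φ(31·37) = (31−1)·(37−1) = 30·36 = 1080 = 2^3 · 3^3 · 5.
Divisors of 1080: 1, 2, 3, 4, 5, 6, 8, 9, 10, 12, 15, 18, 20, 24, 27, 30, 36, 40, 45, 54, 60, 72, 90, 108, 120, 135, 180, 216, 270, 360, 540, 1080.
Check 950^d mod 1147 for each divisor in increasing order:
950^1 ≡ 950 (mod 1147)
950^2 ≡ 958 (mod 1147)
950^3 ≡ 529 (mod 1147)
950^4 ≡ 164 (mod 1147)
950^5 ≡ 955 (mod 1147)
950^6 ≡ 1120 (mod 1147)
950^8 ≡ 515 (mod 1147)
950^9 ≡ 628 (mod 1147)
950^10 ≡ 160 (mod 1147)
950^12 ≡ 729 (mod 1147)
950^15 ≡ 249 (mod 1147)
950^18 ≡ 963 (mod 1147)
950^20 ≡ 366 (mod 1147)
950^24 ≡ 380 (mod 1147)
950^27 ≡ 295 (mod 1147)
950^30 ≡ 63 (mod 1147)
950^36 ≡ 593 (mod 1147)
950^40 ≡ 904 (mod 1147)
950^45 ≡ 776 (mod 1147)
950^54 ≡ 1000 (mod 1147)
950^60 ≡ 528 (mod 1147)
950^72 ≡ 667 (mod 1147)
950^90 ≡ 1 (mod 1147) ✓
So ord_1147(950) = 90.

90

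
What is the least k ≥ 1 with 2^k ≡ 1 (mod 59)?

58

ord(2) | φ(59) = 59 − 1 = 58 = 2 · 29.
Divisors of 58: 1, 2, 29, 58.
Evaluate successive powers at the divisors of 58:
2^1 ≡ 2
2^2 ≡ 4
2^29 ≡ 58
2^58 ≡ 1
Hence ord(2) = 58.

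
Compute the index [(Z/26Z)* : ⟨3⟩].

4

Since 3 ∈ (Z/26Z)^×, its order divides φ(26) = φ(2)·φ(13) = 1·12 = 12 = 2^2 · 3.
Divisors of 12: 1, 2, 3, 4, 6, 12.
Check 3^d mod 26 for each divisor in increasing order:
3^1 ≡ 3
3^2 ≡ 9
3^3 ≡ 1
The order of 3 is 3, so the subgroup it generates has 3 elements.
Index = |(Z/26Z)^×| / |⟨3⟩| = 12 / 3 = 4.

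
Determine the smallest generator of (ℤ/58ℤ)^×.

φ(58) = φ(2)·φ(29) = 1·28 = 28 = 2^2 · 7.
g is a primitive root iff g^(28/q) ≢ 1 (mod 58) for each prime q ∈ {2, 7}.
g = 2: gcd(2, 58) = 2 > 1, not a unit — skip.
g = 3: 3^14 ≡ 57; 3^4 ≡ 23 — none is 1, so 3 is a primitive root.
Hence the least primitive root of 58 is 3.

3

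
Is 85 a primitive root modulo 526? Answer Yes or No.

φ(526) = φ(2)·φ(263) = 1·262 = 262 = 2 · 131.
It suffices to check that the order of 85 is not a proper divisor of 262: compute 85^(262/q) for q ∈ {2, 131}.
85^131 ≡ 525 (mod 526)  [q = 2: ≢ 1 ✓]
85^2 ≡ 387 (mod 526)  [q = 131: ≢ 1 ✓]
All checks pass, so 85 has order 262 and is a primitive root modulo 526.

Yes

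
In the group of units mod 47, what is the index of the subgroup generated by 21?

By Lagrange's theorem, ord_47(21) divides φ(47) = 47 − 1 = 46 = 2 · 23.
Divisors of 46: 1, 2, 23, 46.
Check 21^d mod 47 for each divisor in increasing order:
21^1 ≡ 21
21^2 ≡ 18
21^23 ≡ 1
Thus |⟨21⟩| = ord(21) = 23.
Index = |(Z/47Z)^×| / |⟨21⟩| = 46 / 23 = 2.

2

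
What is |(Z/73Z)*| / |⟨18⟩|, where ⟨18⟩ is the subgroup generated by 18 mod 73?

ord(18) | φ(73) = 73 − 1 = 72 = 2^3 · 3^2.
Divisors of 72: 1, 2, 3, 4, 6, 8, 9, 12, 18, 24, 36, 72.
Test each divisor d:
18^1 ≡ 18
18^2 ≡ 32
18^3 ≡ 65
18^4 ≡ 2
18^6 ≡ 64
18^8 ≡ 4
18^9 ≡ 72
18^12 ≡ 8
18^18 ≡ 1
Thus |⟨18⟩| = ord(18) = 18.
The index is φ(73) / ord(18) = 72 / 18 = 4.

4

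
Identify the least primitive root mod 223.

φ(223) = 223 − 1 = 222 = 2 · 3 · 37.
g is a primitive root iff g^(222/q) ≢ 1 (mod 223) for each prime q ∈ {2, 3, 37}.
g = 2: 2^111 ≡ 1 — hits 1, so not a primitive root.
g = 3: 3^111 ≡ 222; 3^74 ≡ 183; 3^6 ≡ 60 — none is 1, so 3 is a primitive root.
So 3 is the smallest generator of (Z/223Z)^×.

3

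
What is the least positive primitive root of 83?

2

φ(83) = 83 − 1 = 82 = 2 · 41.
g is a primitive root iff g^(82/q) ≢ 1 (mod 83) for each prime q ∈ {2, 41}.
g = 2: 2^41 ≡ 82; 2^2 ≡ 4 — none is 1, so 2 is a primitive root.
The smallest primitive root modulo 83 is 2.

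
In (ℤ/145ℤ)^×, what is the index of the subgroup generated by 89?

ord(89) | φ(145) = φ(5·29) = (5−1)·(29−1) = 4·28 = 112 = 2^4 · 7.
Divisors of 112: 1, 2, 4, 7, 8, 14, 16, 28, 56, 112.
Compute 89^d (mod 145) for the divisors d until we hit 1:
89^1 ≡ 89 (mod 145)
89^2 ≡ 91 (mod 145)
89^4 ≡ 16 (mod 145)
89^7 ≡ 99 (mod 145)
89^8 ≡ 111 (mod 145)
89^14 ≡ 86 (mod 145)
89^16 ≡ 141 (mod 145)
89^28 ≡ 1 (mod 145) ✓
The order of 89 is 28, so the subgroup it generates has 28 elements.
The index is φ(145) / ord(89) = 112 / 28 = 4.

4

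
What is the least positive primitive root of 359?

7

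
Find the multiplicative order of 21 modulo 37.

18

By Lagrange's theorem, ord_37(21) divides φ(37) = 37 − 1 = 36 = 2^2 · 3^2.
Divisors of 36: 1, 2, 3, 4, 6, 9, 12, 18, 36.
Compute 21^d (mod 37) for the divisors d until we hit 1:
21^1 ≡ 21 (mod 37)
21^2 ≡ 34 (mod 37)
21^3 ≡ 11 (mod 37)
21^4 ≡ 9 (mod 37)
21^6 ≡ 10 (mod 37)
21^9 ≡ 36 (mod 37)
21^12 ≡ 26 (mod 37)
21^18 ≡ 1 (mod 37) ✓
Hence ord(21) = 18.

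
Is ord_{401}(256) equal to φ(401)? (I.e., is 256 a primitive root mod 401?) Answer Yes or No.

No

φ(401) = 401 − 1 = 400 = 2^4 · 5^2.
256 is a primitive root mod 401 iff 256^(φ(401)/q) ≢ 1 for every prime q | φ(401), i.e. q ∈ {2, 5}.
256^200 ≡ 1 (mod 401)  [q = 2: ≡ 1 ✗]
256^80 ≡ 318 (mod 401)  [q = 5: ≢ 1 ✓]
Since 256^200 ≡ 1, the order of 256 divides 200 < 400, so 256 is not a primitive root.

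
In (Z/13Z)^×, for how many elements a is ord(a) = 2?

1

φ(13) = 13 − 1 = 12 = 2^2 · 3.
Since (Z/13Z)^× is cyclic of order 12, the number of elements of order d is φ(d) when d | 12 and 0 otherwise.
2 | 12, and φ(2) = 2 − 1 = 1.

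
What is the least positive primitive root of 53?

φ(53) = 53 − 1 = 52 = 2^2 · 13.
Test candidates g = 2, 3, … against the prime factors q ∈ {2, 13} of φ(53): g is a generator iff g^(52/q) ≢ 1 for every such q.
g = 2: 2^26 ≡ 52; 2^4 ≡ 16 — none is 1, so 2 is a primitive root.
Hence the least primitive root of 53 is 2.

2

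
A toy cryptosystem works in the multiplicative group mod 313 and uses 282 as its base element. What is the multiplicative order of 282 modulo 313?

312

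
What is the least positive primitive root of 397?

φ(397) = 397 − 1 = 396 = 2^2 · 3^2 · 11.
g is a primitive root iff g^(396/q) ≢ 1 (mod 397) for each prime q ∈ {2, 3, 11}.
g = 2: 2^198 ≡ 396; 2^132 ≡ 1 — hits 1, so not a primitive root.
g = 3: 3^198 ≡ 1 — hits 1, so not a primitive root.
g = 4: 4^198 ≡ 1 — hits 1, so not a primitive root.
g = 5: 5^198 ≡ 396; 5^132 ≡ 362; 5^36 ≡ 290 — none is 1, so 5 is a primitive root.
Hence the least primitive root of 397 is 5.

5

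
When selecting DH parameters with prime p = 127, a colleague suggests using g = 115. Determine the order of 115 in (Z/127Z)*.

The order of 115 must divide φ(127) = 127 − 1 = 126 = 2 · 3^2 · 7.
Divisors of 126: 1, 2, 3, 6, 7, 9, 14, 18, 21, 42, 63, 126.
Check 115^d mod 127 for each divisor in increasing order:
115^1 ≡ 115 (mod 127)
115^2 ≡ 17 (mod 127)
115^3 ≡ 50 (mod 127)
115^6 ≡ 87 (mod 127)
115^7 ≡ 99 (mod 127)
115^9 ≡ 32 (mod 127)
115^14 ≡ 22 (mod 127)
115^18 ≡ 8 (mod 127)
115^21 ≡ 19 (mod 127)
115^42 ≡ 107 (mod 127)
115^63 ≡ 1 (mod 127) ✓
Hence ord(115) = 63.

63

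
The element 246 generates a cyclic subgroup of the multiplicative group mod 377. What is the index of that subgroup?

The order of 246 must divide φ(377) = φ(13·29) = (13−1)·(29−1) = 12·28 = 336 = 2^4 · 3 · 7.
Divisors of 336: 1, 2, 3, 4, 6, 7, 8, 12, 14, 16, 21, 24, 28, 42, 48, 56, 84, 112, 168, 336.
Compute 246^d (mod 377) for the divisors d until we hit 1:
246^1 ≡ 246 (mod 377)
246^2 ≡ 196 (mod 377)
246^3 ≡ 337 (mod 377)
246^4 ≡ 339 (mod 377)
246^6 ≡ 92 (mod 377)
246^7 ≡ 12 (mod 377)
246^8 ≡ 313 (mod 377)
246^12 ≡ 170 (mod 377)
246^14 ≡ 144 (mod 377)
246^16 ≡ 326 (mod 377)
246^21 ≡ 220 (mod 377)
246^24 ≡ 248 (mod 377)
246^28 ≡ 1 (mod 377) ✓
The order of 246 is 28, so the subgroup it generates has 28 elements.
[(Z/377Z)^× : ⟨246⟩] = 336/28 = 12.

12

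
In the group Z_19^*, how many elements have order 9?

6

φ(19) = 19 − 1 = 18 = 2 · 3^2.
In a cyclic group of order 18, there are φ(d) elements of order d for each divisor d of 18, and zero for non-divisors.
9 = 3^2 divides 18, and φ(9) = 6.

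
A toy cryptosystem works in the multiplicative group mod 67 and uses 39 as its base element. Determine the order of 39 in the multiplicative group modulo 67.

By Lagrange's theorem, ord_67(39) divides φ(67) = 67 − 1 = 66 = 2 · 3 · 11.
Divisors of 66: 1, 2, 3, 6, 11, 22, 33, 66.
Check 39^d mod 67 for each divisor in increasing order:
39^1 ≡ 39
39^2 ≡ 47
39^3 ≡ 24
39^6 ≡ 40
39^11 ≡ 29
39^22 ≡ 37
39^33 ≡ 1
Therefore the multiplicative order of 39 modulo 67 is 33.

33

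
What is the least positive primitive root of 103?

φ(103) = 103 − 1 = 102 = 2 · 3 · 17.
Test candidates g = 2, 3, … against the prime factors q ∈ {2, 3, 17} of φ(103): g is a generator iff g^(102/q) ≢ 1 for every such q.
g = 2: 2^51 ≡ 1 — hits 1, so not a primitive root.
g = 3: 3^51 ≡ 102; 3^34 ≡ 1 — hits 1, so not a primitive root.
g = 4: 4^51 ≡ 1 — hits 1, so not a primitive root.
g = 5: 5^51 ≡ 102; 5^34 ≡ 56; 5^6 ≡ 72 — none is 1, so 5 is a primitive root.
The smallest primitive root modulo 103 is 5.

5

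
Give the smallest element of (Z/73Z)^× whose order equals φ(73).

5

φ(73) = 73 − 1 = 72 = 2^3 · 3^2.
Test candidates g = 2, 3, … against the prime factors q ∈ {2, 3} of φ(73): g is a generator iff g^(72/q) ≢ 1 for every such q.
g = 2: 2^36 ≡ 1 — hits 1, so not a primitive root.
g = 3: 3^36 ≡ 1 — hits 1, so not a primitive root.
g = 4: 4^36 ≡ 1 — hits 1, so not a primitive root.
g = 5: 5^36 ≡ 72; 5^24 ≡ 8 — none is 1, so 5 is a primitive root.
So 5 is the smallest generator of (Z/73Z)^×.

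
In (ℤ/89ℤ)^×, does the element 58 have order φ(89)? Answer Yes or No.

Yes

φ(89) = 89 − 1 = 88 = 2^3 · 11.
Test 58^(88/q) mod 89 for each prime factor q of 88:
58^44 ≡ 88 (mod 89)  [q = 2: ≢ 1 ✓]
58^8 ≡ 45 (mod 89)  [q = 11: ≢ 1 ✓]
None equal 1, so ord_89(58) = 88: 58 is a primitive root.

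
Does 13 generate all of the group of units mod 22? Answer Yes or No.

Yes

φ(22) = φ(2)·φ(11) = 1·10 = 10 = 2 · 5.
An element g generates (Z/22Z)^× iff g^(10/q) ≢ 1 (mod 22) for each prime q ∈ {2, 5}.
13^5 ≡ 21 (mod 22)  [q = 2: ≢ 1 ✓]
13^2 ≡ 15 (mod 22)  [q = 5: ≢ 1 ✓]
All checks pass, so 13 has order 10 and is a primitive root modulo 22.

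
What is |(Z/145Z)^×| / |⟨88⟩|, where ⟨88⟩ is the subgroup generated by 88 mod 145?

28

By Lagrange's theorem, ord_145(88) divides φ(145) = φ(5·29) = (5−1)·(29−1) = 4·28 = 112 = 2^4 · 7.
Divisors of 112: 1, 2, 4, 7, 8, 14, 16, 28, 56, 112.
Check 88^d mod 145 for each divisor in increasing order:
88^1 ≡ 88 (mod 145)
88^2 ≡ 59 (mod 145)
88^4 ≡ 1 (mod 145) ✓
So ord_145(88) = 4, hence |⟨88⟩| = 4.
Index = |(Z/145Z)^×| / |⟨88⟩| = 112 / 4 = 28.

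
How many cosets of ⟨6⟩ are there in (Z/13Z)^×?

1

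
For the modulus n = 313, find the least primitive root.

10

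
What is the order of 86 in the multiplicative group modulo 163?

54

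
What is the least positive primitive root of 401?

3

φ(401) = 401 − 1 = 400 = 2^4 · 5^2.
g is a primitive root iff g^(400/q) ≢ 1 (mod 401) for each prime q ∈ {2, 5}.
g = 2: 2^200 ≡ 1 — hits 1, so not a primitive root.
g = 3: 3^200 ≡ 400; 3^80 ≡ 72 — none is 1, so 3 is a primitive root.
Hence the least primitive root of 401 is 3.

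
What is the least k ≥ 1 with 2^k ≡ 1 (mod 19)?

18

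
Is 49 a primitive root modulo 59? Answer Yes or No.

No

φ(59) = 59 − 1 = 58 = 2 · 29.
An element g generates (Z/59Z)^× iff g^(58/q) ≢ 1 (mod 59) for each prime q ∈ {2, 29}.
49^29 ≡ 1 (mod 59)  [q = 2: ≡ 1 ✗]
49^2 ≡ 41 (mod 59)  [q = 29: ≢ 1 ✓]
Since 49^29 ≡ 1, the order of 49 divides 29 < 58, so 49 is not a primitive root.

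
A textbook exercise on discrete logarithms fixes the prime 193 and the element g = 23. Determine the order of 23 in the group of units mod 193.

32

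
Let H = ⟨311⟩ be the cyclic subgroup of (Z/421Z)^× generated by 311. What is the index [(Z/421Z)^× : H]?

5

The order of 311 must divide φ(421) = 421 − 1 = 420 = 2^2 · 3 · 5 · 7.
Divisors of 420: 1, 2, 3, 4, 5, 6, 7, 10, 12, 14, 15, 20, 21, 28, 30, 35, 42, 60, 70, 84, 105, 140, 210, 420.
Compute 311^d (mod 421) for the divisors d until we hit 1:
311^1 ≡ 311 (mod 421)
311^2 ≡ 312 (mod 421)
311^3 ≡ 202 (mod 421)
311^4 ≡ 93 (mod 421)
311^5 ≡ 295 (mod 421)
311^6 ≡ 388 (mod 421)
311^7 ≡ 262 (mod 421)
311^10 ≡ 299 (mod 421)
311^12 ≡ 247 (mod 421)
311^14 ≡ 21 (mod 421)
311^15 ≡ 216 (mod 421)
311^20 ≡ 149 (mod 421)
311^21 ≡ 29 (mod 421)
311^28 ≡ 20 (mod 421)
311^30 ≡ 346 (mod 421)
311^35 ≡ 188 (mod 421)
311^42 ≡ 420 (mod 421)
311^60 ≡ 152 (mod 421)
311^70 ≡ 401 (mod 421)
311^84 ≡ 1 (mod 421) ✓
Thus |⟨311⟩| = ord(311) = 84.
The index is φ(421) / ord(311) = 420 / 84 = 5.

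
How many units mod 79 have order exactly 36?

0

φ(79) = 79 − 1 = 78 = 2 · 3 · 13.
(Z/79Z)^× is cyclic (|G| = 78); a cyclic group of order m has exactly φ(d) elements of each order d | m, and none otherwise.
Since 36 ∤ 78, the count is 0.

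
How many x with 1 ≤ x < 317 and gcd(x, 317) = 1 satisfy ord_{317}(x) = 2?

φ(317) = 317 − 1 = 316 = 2^2 · 79.
(Z/317Z)^× is cyclic (|G| = 316); a cyclic group of order m has exactly φ(d) elements of each order d | m, and none otherwise.
2 | 316, and φ(2) = 2 − 1 = 1.

1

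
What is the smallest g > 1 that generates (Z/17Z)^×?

3

φ(17) = 17 − 1 = 16 = 2^4.
Test candidates g = 2, 3, … against the prime factors q ∈ {2} of φ(17): g is a generator iff g^(16/q) ≢ 1 for every such q.
g = 2: 2^8 ≡ 1 — hits 1, so not a primitive root.
g = 3: 3^8 ≡ 16 — none is 1, so 3 is a primitive root.
Hence the least primitive root of 17 is 3.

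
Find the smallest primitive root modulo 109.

6

φ(109) = 109 − 1 = 108 = 2^2 · 3^3.
g is a primitive root iff g^(108/q) ≢ 1 (mod 109) for each prime q ∈ {2, 3}.
g = 2: 2^54 ≡ 108; 2^36 ≡ 1 — hits 1, so not a primitive root.
g = 3: 3^54 ≡ 1 — hits 1, so not a primitive root.
g = 4: 4^54 ≡ 1 — hits 1, so not a primitive root.
g = 5: 5^54 ≡ 1 — hits 1, so not a primitive root.
g = 6: 6^54 ≡ 108; 6^36 ≡ 63 — none is 1, so 6 is a primitive root.
So 6 is the smallest generator of (Z/109Z)^×.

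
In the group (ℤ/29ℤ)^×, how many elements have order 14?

φ(29) = 29 − 1 = 28 = 2^2 · 7.
In a cyclic group of order 28, there are φ(d) elements of order d for each divisor d of 28, and zero for non-divisors.
14 = 2 · 7 divides 28, and φ(14) = 6.

6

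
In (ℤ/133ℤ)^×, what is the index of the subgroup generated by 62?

6

By Lagrange's theorem, ord_133(62) divides φ(133) = φ(7·19) = (7−1)·(19−1) = 6·18 = 108 = 2^2 · 3^3.
Divisors of 108: 1, 2, 3, 4, 6, 9, 12, 18, 27, 36, 54, 108.
Test each divisor d:
62^1 ≡ 62 (mod 133)
62^2 ≡ 120 (mod 133)
62^3 ≡ 125 (mod 133)
62^4 ≡ 36 (mod 133)
62^6 ≡ 64 (mod 133)
62^9 ≡ 20 (mod 133)
62^12 ≡ 106 (mod 133)
62^18 ≡ 1 (mod 133) ✓
Thus |⟨62⟩| = ord(62) = 18.
Index = |(Z/133Z)^×| / |⟨62⟩| = 108 / 18 = 6.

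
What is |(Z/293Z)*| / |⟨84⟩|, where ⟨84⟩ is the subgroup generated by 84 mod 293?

4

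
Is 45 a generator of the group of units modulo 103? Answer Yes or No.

Yes

φ(103) = 103 − 1 = 102 = 2 · 3 · 17.
It suffices to check that the order of 45 is not a proper divisor of 102: compute 45^(102/q) for q ∈ {2, 3, 17}.
45^51 ≡ 102 (mod 103)  [q = 2: ≢ 1 ✓]
45^34 ≡ 56 (mod 103)  [q = 3: ≢ 1 ✓]
45^6 ≡ 76 (mod 103)  [q = 17: ≢ 1 ✓]
All checks pass, so 45 has order 102 and is a primitive root modulo 103.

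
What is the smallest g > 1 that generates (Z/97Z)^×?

φ(97) = 97 − 1 = 96 = 2^5 · 3.
g is a primitive root iff g^(96/q) ≢ 1 (mod 97) for each prime q ∈ {2, 3}.
g = 2: 2^48 ≡ 1 — hits 1, so not a primitive root.
g = 3: 3^48 ≡ 1 — hits 1, so not a primitive root.
g = 4: 4^48 ≡ 1 — hits 1, so not a primitive root.
g = 5: 5^48 ≡ 96; 5^32 ≡ 35 — none is 1, so 5 is a primitive root.
The smallest primitive root modulo 97 is 5.

5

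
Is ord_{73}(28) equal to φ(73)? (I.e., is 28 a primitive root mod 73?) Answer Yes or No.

Yes

φ(73) = 73 − 1 = 72 = 2^3 · 3^2.
28 is a primitive root mod 73 iff 28^(φ(73)/q) ≢ 1 for every prime q | φ(73), i.e. q ∈ {2, 3}.
28^36 ≡ 72 (mod 73)  [q = 2: ≢ 1 ✓]
28^24 ≡ 8 (mod 73)  [q = 3: ≢ 1 ✓]
All checks pass, so 28 has order 72 and is a primitive root modulo 73.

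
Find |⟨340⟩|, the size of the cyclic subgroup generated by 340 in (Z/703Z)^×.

By Lagrange's theorem, ord_703(340) divides φ(703) = φ(19·37) = (19−1)·(37−1) = 18·36 = 648 = 2^3 · 3^4.
Divisors of 648: 1, 2, 3, 4, 6, 8, 9, 12, 18, 24, 27, 36, 54, 72, 81, 108, 162, 216, 324, 648.
Compute 340^d (mod 703) for the divisors d until we hit 1:
340^1 ≡ 340 (mod 703)
340^2 ≡ 308 (mod 703)
340^3 ≡ 676 (mod 703)
340^4 ≡ 662 (mod 703)
340^6 ≡ 26 (mod 703)
340^8 ≡ 275 (mod 703)
340^9 ≡ 1 (mod 703) ✓
Therefore the multiplicative order of 340 modulo 703 is 9.

9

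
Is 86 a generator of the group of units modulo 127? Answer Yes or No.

φ(127) = 127 − 1 = 126 = 2 · 3^2 · 7.
An element g generates (Z/127Z)^× iff g^(126/q) ≢ 1 (mod 127) for each prime q ∈ {2, 3, 7}.
86^63 ≡ 126 (mod 127)  [q = 2: ≢ 1 ✓]
86^42 ≡ 19 (mod 127)  [q = 3: ≢ 1 ✓]
86^18 ≡ 64 (mod 127)  [q = 7: ≢ 1 ✓]
All checks pass, so 86 has order 126 and is a primitive root modulo 127.

Yes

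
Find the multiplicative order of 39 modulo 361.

19

ord(39) | φ(361) = φ(19^2) = 19·(19−1) = 342 = 2 · 3^2 · 19.
Divisors of 342: 1, 2, 3, 6, 9, 18, 19, 38, 57, 114, 171, 342.
Check 39^d mod 361 for each divisor in increasing order:
39^1 ≡ 39 (mod 361)
39^2 ≡ 77 (mod 361)
39^3 ≡ 115 (mod 361)
39^6 ≡ 229 (mod 361)
39^9 ≡ 343 (mod 361)
39^18 ≡ 324 (mod 361)
39^19 ≡ 1 (mod 361) ✓
Hence ord(39) = 19.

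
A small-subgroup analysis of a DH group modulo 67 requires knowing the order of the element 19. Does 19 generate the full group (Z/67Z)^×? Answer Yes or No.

φ(67) = 67 − 1 = 66 = 2 · 3 · 11.
An element g generates (Z/67Z)^× iff g^(66/q) ≢ 1 (mod 67) for each prime q ∈ {2, 3, 11}.
19^33 ≡ 1 (mod 67)  [q = 2: ≡ 1 ✗]
19^22 ≡ 37 (mod 67)  [q = 3: ≢ 1 ✓]
19^6 ≡ 22 (mod 67)  [q = 11: ≢ 1 ✓]
19^33 ≡ 1 shows ord(19) | 33, strictly less than φ(67); not a primitive root.

No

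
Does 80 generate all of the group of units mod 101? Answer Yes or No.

No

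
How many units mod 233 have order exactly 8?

4

φ(233) = 233 − 1 = 232 = 2^3 · 29.
In a cyclic group of order 232, there are φ(d) elements of order d for each divisor d of 232, and zero for non-divisors.
8 = 2^3 divides 232, and φ(8) = 4.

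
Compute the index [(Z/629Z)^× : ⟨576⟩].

8

The order of 576 must divide φ(629) = φ(17·37) = (17−1)·(37−1) = 16·36 = 576 = 2^6 · 3^2.
Divisors of 576: 1, 2, 3, 4, 6, 8, 9, 12, 16, 18, 24, 32, 36, 48, 64, 72, 96, 144, 192, 288, 576.
Check 576^d mod 629 for each divisor in increasing order:
576^1 ≡ 576
576^2 ≡ 293
576^3 ≡ 196
576^4 ≡ 305
576^6 ≡ 47
576^8 ≡ 562
576^9 ≡ 406
576^12 ≡ 322
576^16 ≡ 86
576^18 ≡ 38
576^24 ≡ 528
576^32 ≡ 477
576^36 ≡ 186
576^48 ≡ 137
576^64 ≡ 460
576^72 ≡ 1
The order of 576 is 72, so the subgroup it generates has 72 elements.
[(Z/629Z)^× : ⟨576⟩] = 576/72 = 8.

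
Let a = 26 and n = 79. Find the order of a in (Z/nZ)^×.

39

The order of 26 must divide φ(79) = 79 − 1 = 78 = 2 · 3 · 13.
Divisors of 78: 1, 2, 3, 6, 13, 26, 39, 78.
Test each divisor d:
26^1 ≡ 26 (mod 79)
26^2 ≡ 44 (mod 79)
26^3 ≡ 38 (mod 79)
26^6 ≡ 22 (mod 79)
26^13 ≡ 23 (mod 79)
26^26 ≡ 55 (mod 79)
26^39 ≡ 1 (mod 79) ✓
So ord_79(26) = 39.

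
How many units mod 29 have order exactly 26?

φ(29) = 29 − 1 = 28 = 2^2 · 7.
In a cyclic group of order 28, there are φ(d) elements of order d for each divisor d of 28, and zero for non-divisors.
Here 28 is not a multiple of 26, so there are no elements of order 26.

0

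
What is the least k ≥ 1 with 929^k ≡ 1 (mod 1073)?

By Lagrange's theorem, ord_1073(929) divides φ(1073) = φ(29·37) = (29−1)·(37−1) = 28·36 = 1008 = 2^4 · 3^2 · 7.
Divisors of 1008: 1, 2, 3, 4, 6, 7, 8, 9, 12, 14, 16, 18, 21, 24, 28, 36, 42, 48, 56, 63, 72, 84, 112, 126, 144, 168, 252, 336, 504, 1008.
Test each divisor d:
929^1 ≡ 929 (mod 1073)
929^2 ≡ 349 (mod 1073)
929^3 ≡ 175 (mod 1073)
929^4 ≡ 552 (mod 1073)
929^6 ≡ 581 (mod 1073)
929^7 ≡ 30 (mod 1073)
929^8 ≡ 1045 (mod 1073)
929^9 ≡ 813 (mod 1073)
929^12 ≡ 639 (mod 1073)
929^14 ≡ 900 (mod 1073)
929^16 ≡ 784 (mod 1073)
929^18 ≡ 1 (mod 1073) ✓
Hence ord(929) = 18.

18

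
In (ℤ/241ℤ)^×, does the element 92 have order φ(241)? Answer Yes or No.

Yes

φ(241) = 241 − 1 = 240 = 2^4 · 3 · 5.
92 is a primitive root mod 241 iff 92^(φ(241)/q) ≢ 1 for every prime q | φ(241), i.e. q ∈ {2, 3, 5}.
92^120 ≡ 240 (mod 241)  [q = 2: ≢ 1 ✓]
92^80 ≡ 225 (mod 241)  [q = 3: ≢ 1 ✓]
92^48 ≡ 87 (mod 241)  [q = 5: ≢ 1 ✓]
None equal 1, so ord_241(92) = 240: 92 is a primitive root.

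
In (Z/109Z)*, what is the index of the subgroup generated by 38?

12

The order of 38 must divide φ(109) = 109 − 1 = 108 = 2^2 · 3^3.
Divisors of 108: 1, 2, 3, 4, 6, 9, 12, 18, 27, 36, 54, 108.
Compute 38^d (mod 109) for the divisors d until we hit 1:
38^1 ≡ 38
38^2 ≡ 27
38^3 ≡ 45
38^4 ≡ 75
38^6 ≡ 63
38^9 ≡ 1
The order of 38 is 9, so the subgroup it generates has 9 elements.
[(Z/109Z)^× : ⟨38⟩] = 108/9 = 12.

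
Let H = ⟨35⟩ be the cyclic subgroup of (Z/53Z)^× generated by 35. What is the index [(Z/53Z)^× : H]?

1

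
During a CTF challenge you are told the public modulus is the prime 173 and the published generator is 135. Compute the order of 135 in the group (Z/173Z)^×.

43

Since 135 ∈ (Z/173Z)^×, its order divides φ(173) = 173 − 1 = 172 = 2^2 · 43.
Divisors of 172: 1, 2, 4, 43, 86, 172.
Check 135^d mod 173 for each divisor in increasing order:
135^1 ≡ 135 (mod 173)
135^2 ≡ 60 (mod 173)
135^4 ≡ 140 (mod 173)
135^43 ≡ 1 (mod 173) ✓
Therefore the multiplicative order of 135 modulo 173 is 43.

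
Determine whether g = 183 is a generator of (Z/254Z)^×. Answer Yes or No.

φ(254) = φ(2)·φ(127) = 1·126 = 126 = 2 · 3^2 · 7.
Test 183^(126/q) mod 254 for each prime factor q of 126:
183^63 ≡ 253 (mod 254)  [q = 2: ≢ 1 ✓]
183^42 ≡ 107 (mod 254)  [q = 3: ≢ 1 ✓]
183^18 ≡ 143 (mod 254)  [q = 7: ≢ 1 ✓]
None equal 1, so ord_254(183) = 126: 183 is a primitive root.

Yes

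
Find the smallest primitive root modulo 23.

φ(23) = 23 − 1 = 22 = 2 · 11.
Test candidates g = 2, 3, … against the prime factors q ∈ {2, 11} of φ(23): g is a generator iff g^(22/q) ≢ 1 for every such q.
g = 2: 2^11 ≡ 1 — hits 1, so not a primitive root.
g = 3: 3^11 ≡ 1 — hits 1, so not a primitive root.
g = 4: 4^11 ≡ 1 — hits 1, so not a primitive root.
g = 5: 5^11 ≡ 22; 5^2 ≡ 2 — none is 1, so 5 is a primitive root.
Hence the least primitive root of 23 is 5.

5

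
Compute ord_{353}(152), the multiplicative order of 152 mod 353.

ord(152) | φ(353) = 353 − 1 = 352 = 2^5 · 11.
Divisors of 352: 1, 2, 4, 8, 11, 16, 22, 32, 44, 88, 176, 352.
Compute 152^d (mod 353) for the divisors d until we hit 1:
152^1 ≡ 152 (mod 353)
152^2 ≡ 159 (mod 353)
152^4 ≡ 218 (mod 353)
152^8 ≡ 222 (mod 353)
152^11 ≡ 49 (mod 353)
152^16 ≡ 217 (mod 353)
152^22 ≡ 283 (mod 353)
152^32 ≡ 140 (mod 353)
152^44 ≡ 311 (mod 353)
152^88 ≡ 352 (mod 353)
152^176 ≡ 1 (mod 353) ✓
Therefore the multiplicative order of 152 modulo 353 is 176.

176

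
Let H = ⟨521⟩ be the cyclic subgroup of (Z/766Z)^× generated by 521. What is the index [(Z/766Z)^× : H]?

2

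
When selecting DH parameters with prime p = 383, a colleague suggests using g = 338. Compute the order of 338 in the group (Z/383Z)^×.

ord(338) | φ(383) = 383 − 1 = 382 = 2 · 191.
Divisors of 382: 1, 2, 191, 382.
Compute 338^d (mod 383) for the divisors d until we hit 1:
338^1 ≡ 338
338^2 ≡ 110
338^191 ≡ 1
Hence ord(338) = 191.

191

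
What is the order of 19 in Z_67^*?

33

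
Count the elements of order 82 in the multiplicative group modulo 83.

40

φ(83) = 83 − 1 = 82 = 2 · 41.
(Z/83Z)^× is cyclic (|G| = 82); a cyclic group of order m has exactly φ(d) elements of each order d | m, and none otherwise.
82 = 2 · 41 divides 82, and φ(82) = 40.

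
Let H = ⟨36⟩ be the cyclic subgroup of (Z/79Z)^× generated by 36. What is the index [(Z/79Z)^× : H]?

The order of 36 must divide φ(79) = 79 − 1 = 78 = 2 · 3 · 13.
Divisors of 78: 1, 2, 3, 6, 13, 26, 39, 78.
Evaluate successive powers at the divisors of 78:
36^1 ≡ 36 (mod 79)
36^2 ≡ 32 (mod 79)
36^3 ≡ 46 (mod 79)
36^6 ≡ 62 (mod 79)
36^13 ≡ 55 (mod 79)
36^26 ≡ 23 (mod 79)
36^39 ≡ 1 (mod 79) ✓
The order of 36 is 39, so the subgroup it generates has 39 elements.
Index = |(Z/79Z)^×| / |⟨36⟩| = 78 / 39 = 2.

2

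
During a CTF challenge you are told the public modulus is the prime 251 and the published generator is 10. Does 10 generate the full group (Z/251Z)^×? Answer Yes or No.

No

φ(251) = 251 − 1 = 250 = 2 · 5^3.
It suffices to check that the order of 10 is not a proper divisor of 250: compute 10^(250/q) for q ∈ {2, 5}.
10^125 ≡ 250 (mod 251)  [q = 2: ≢ 1 ✓]
10^50 ≡ 1 (mod 251)  [q = 5: ≡ 1 ✗]
Since 10^50 ≡ 1, the order of 10 divides 50 < 250, so 10 is not a primitive root.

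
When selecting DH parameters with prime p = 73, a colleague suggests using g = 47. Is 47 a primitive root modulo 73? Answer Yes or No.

Yes

φ(73) = 73 − 1 = 72 = 2^3 · 3^2.
47 is a primitive root mod 73 iff 47^(φ(73)/q) ≢ 1 for every prime q | φ(73), i.e. q ∈ {2, 3}.
47^36 ≡ 72 (mod 73)  [q = 2: ≢ 1 ✓]
47^24 ≡ 8 (mod 73)  [q = 3: ≢ 1 ✓]
All checks pass, so 47 has order 72 and is a primitive root modulo 73.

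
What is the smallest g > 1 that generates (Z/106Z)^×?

3

φ(106) = φ(2)·φ(53) = 1·52 = 52 = 2^2 · 13.
Test candidates g = 2, 3, … against the prime factors q ∈ {2, 13} of φ(106): g is a generator iff g^(52/q) ≢ 1 for every such q.
g = 2: gcd(2, 106) = 2 > 1, not a unit — skip.
g = 3: 3^26 ≡ 105; 3^4 ≡ 81 — none is 1, so 3 is a primitive root.
The smallest primitive root modulo 106 is 3.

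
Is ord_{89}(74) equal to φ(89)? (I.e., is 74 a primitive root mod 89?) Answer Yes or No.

Yes

φ(89) = 89 − 1 = 88 = 2^3 · 11.
Test 74^(88/q) mod 89 for each prime factor q of 88:
74^44 ≡ 88 (mod 89)  [q = 2: ≢ 1 ✓]
74^8 ≡ 78 (mod 89)  [q = 11: ≢ 1 ✓]
None equal 1, so ord_89(74) = 88: 74 is a primitive root.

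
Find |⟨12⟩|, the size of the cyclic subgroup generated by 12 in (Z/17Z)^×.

ord(12) | φ(17) = 17 − 1 = 16 = 2^4.
Divisors of 16: 1, 2, 4, 8, 16.
Evaluate successive powers at the divisors of 16:
12^1 ≡ 12
12^2 ≡ 8
12^4 ≡ 13
12^8 ≡ 16
12^16 ≡ 1
So ord_17(12) = 16.

16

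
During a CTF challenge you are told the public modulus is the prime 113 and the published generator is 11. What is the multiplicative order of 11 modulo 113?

56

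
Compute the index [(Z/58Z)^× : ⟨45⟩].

4

The order of 45 must divide φ(58) = φ(2)·φ(29) = 1·28 = 28 = 2^2 · 7.
Divisors of 28: 1, 2, 4, 7, 14, 28.
Test each divisor d:
45^1 ≡ 45 (mod 58)
45^2 ≡ 53 (mod 58)
45^4 ≡ 25 (mod 58)
45^7 ≡ 1 (mod 58) ✓
The order of 45 is 7, so the subgroup it generates has 7 elements.
The index is φ(58) / ord(45) = 28 / 7 = 4.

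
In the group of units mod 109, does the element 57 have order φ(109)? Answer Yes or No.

Yes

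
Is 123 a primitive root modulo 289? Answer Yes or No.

No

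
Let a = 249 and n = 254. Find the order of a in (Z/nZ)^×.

21

Since 249 ∈ (Z/254Z)^×, its order divides φ(254) = φ(2)·φ(127) = 1·126 = 126 = 2 · 3^2 · 7.
Divisors of 126: 1, 2, 3, 6, 7, 9, 14, 18, 21, 42, 63, 126.
Compute 249^d (mod 254) for the divisors d until we hit 1:
249^1 ≡ 249
249^2 ≡ 25
249^3 ≡ 129
249^6 ≡ 131
249^7 ≡ 107
249^9 ≡ 135
249^14 ≡ 19
249^18 ≡ 191
249^21 ≡ 1
So ord_254(249) = 21.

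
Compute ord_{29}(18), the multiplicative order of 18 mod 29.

28

Since 18 ∈ (Z/29Z)^×, its order divides φ(29) = 29 − 1 = 28 = 2^2 · 7.
Divisors of 28: 1, 2, 4, 7, 14, 28.
Evaluate successive powers at the divisors of 28:
18^1 ≡ 18
18^2 ≡ 5
18^4 ≡ 25
18^7 ≡ 17
18^14 ≡ 28
18^28 ≡ 1
Therefore the multiplicative order of 18 modulo 29 is 28.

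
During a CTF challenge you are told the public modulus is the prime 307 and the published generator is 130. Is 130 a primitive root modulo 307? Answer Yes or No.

φ(307) = 307 − 1 = 306 = 2 · 3^2 · 17.
An element g generates (Z/307Z)^× iff g^(306/q) ≢ 1 (mod 307) for each prime q ∈ {2, 3, 17}.
130^153 ≡ 306 (mod 307)  [q = 2: ≢ 1 ✓]
130^102 ≡ 17 (mod 307)  [q = 3: ≢ 1 ✓]
130^18 ≡ 299 (mod 307)  [q = 17: ≢ 1 ✓]
All checks pass, so 130 has order 306 and is a primitive root modulo 307.

Yes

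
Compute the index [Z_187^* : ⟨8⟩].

4

The order of 8 must divide φ(187) = φ(11·17) = (11−1)·(17−1) = 10·16 = 160 = 2^5 · 5.
Divisors of 160: 1, 2, 4, 5, 8, 10, 16, 20, 32, 40, 80, 160.
Check 8^d mod 187 for each divisor in increasing order:
8^1 ≡ 8 (mod 187)
8^2 ≡ 64 (mod 187)
8^4 ≡ 169 (mod 187)
8^5 ≡ 43 (mod 187)
8^8 ≡ 137 (mod 187)
8^10 ≡ 166 (mod 187)
8^16 ≡ 69 (mod 187)
8^20 ≡ 67 (mod 187)
8^32 ≡ 86 (mod 187)
8^40 ≡ 1 (mod 187) ✓
Thus |⟨8⟩| = ord(8) = 40.
The index is φ(187) / ord(8) = 160 / 40 = 4.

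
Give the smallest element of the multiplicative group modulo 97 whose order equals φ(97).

5

φ(97) = 97 − 1 = 96 = 2^5 · 3.
Test candidates g = 2, 3, … against the prime factors q ∈ {2, 3} of φ(97): g is a generator iff g^(96/q) ≢ 1 for every such q.
g = 2: 2^48 ≡ 1 — hits 1, so not a primitive root.
g = 3: 3^48 ≡ 1 — hits 1, so not a primitive root.
g = 4: 4^48 ≡ 1 — hits 1, so not a primitive root.
g = 5: 5^48 ≡ 96; 5^32 ≡ 35 — none is 1, so 5 is a primitive root.
So 5 is the smallest generator of (Z/97Z)^×.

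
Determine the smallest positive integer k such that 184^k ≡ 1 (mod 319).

140

The order of 184 must divide φ(319) = φ(11·29) = (11−1)·(29−1) = 10·28 = 280 = 2^3 · 5 · 7.
Divisors of 280: 1, 2, 4, 5, 7, 8, 10, 14, 20, 28, 35, 40, 56, 70, 140, 280.
Check 184^d mod 319 for each divisor in increasing order:
184^1 ≡ 184
184^2 ≡ 42
184^4 ≡ 169
184^5 ≡ 153
184^7 ≡ 46
184^8 ≡ 170
184^10 ≡ 122
184^14 ≡ 202
184^20 ≡ 210
184^28 ≡ 291
184^35 ≡ 307
184^40 ≡ 78
184^56 ≡ 146
184^70 ≡ 144
184^140 ≡ 1
Hence ord(184) = 140.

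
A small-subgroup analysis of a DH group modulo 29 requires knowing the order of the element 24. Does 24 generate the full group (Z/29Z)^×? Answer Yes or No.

No

φ(29) = 29 − 1 = 28 = 2^2 · 7.
It suffices to check that the order of 24 is not a proper divisor of 28: compute 24^(28/q) for q ∈ {2, 7}.
24^14 ≡ 1 (mod 29)  [q = 2: ≡ 1 ✗]
24^4 ≡ 16 (mod 29)  [q = 7: ≢ 1 ✓]
Since 24^14 ≡ 1, the order of 24 divides 14 < 28, so 24 is not a primitive root.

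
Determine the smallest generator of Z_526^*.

φ(526) = φ(2)·φ(263) = 1·262 = 262 = 2 · 131.
g is a primitive root iff g^(262/q) ≢ 1 (mod 526) for each prime q ∈ {2, 131}.
g = 2: gcd(2, 526) = 2 > 1, not a unit — skip.
g = 3: 3^131 ≡ 1 — hits 1, so not a primitive root.
g = 4: gcd(4, 526) = 2 > 1, not a unit — skip.
g = 5: 5^131 ≡ 525; 5^2 ≡ 25 — none is 1, so 5 is a primitive root.
Hence the least primitive root of 526 is 5.

5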